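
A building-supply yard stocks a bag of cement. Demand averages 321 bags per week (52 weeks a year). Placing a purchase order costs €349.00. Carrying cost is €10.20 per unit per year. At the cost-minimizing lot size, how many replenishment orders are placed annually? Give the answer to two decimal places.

Annual demand D = 321 × 52 = 16,692.
The optimal lot size = √(2DS/H) = √(2 × 16,692 × 349 / 10.2) ≈ 1068.76.
Orders per year = D / Q* = 16,692 / 1068.76 ≈ 15.618.

N ≈ 15.62 orders per year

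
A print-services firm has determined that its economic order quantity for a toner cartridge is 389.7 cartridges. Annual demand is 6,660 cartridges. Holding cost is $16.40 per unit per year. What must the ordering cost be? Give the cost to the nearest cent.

S ≈ $186.98

Invert the EOQ relation Q*² = 2DS/H.
From Q* = √(2DS/H): S = Q*²H / (2D) = 389.7² × 16.4 / (2 × 6,660) = 186.9823.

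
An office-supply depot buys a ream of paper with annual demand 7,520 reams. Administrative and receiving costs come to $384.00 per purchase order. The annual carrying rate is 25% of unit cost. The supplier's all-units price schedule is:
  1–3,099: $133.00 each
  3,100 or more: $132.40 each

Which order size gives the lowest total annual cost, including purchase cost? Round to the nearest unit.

Q* ≈ 417 reams

Holding cost per unit per year at price C is H = 0.25·C.
Candidates are each tier's EOQ (if it falls in that tier) and each price-break quantity.
EOQ at $133.00 = 416.8 (feasible in tier 1): TC = 7,520×$133.00 + (7,520/416.8)×384 + (416.8/2)×0.25×$133.00 = $1,014,017.51.
EOQ at $132.40 = 417.7 < 3100, so use break Q=3100: TC = 7,520×$132.40 + (7,520/3100.0)×384 + (3100.0/2)×0.25×$132.40 = $1,047,884.51.
Lowest total cost is $1,014,017.51 at Q = 416.8.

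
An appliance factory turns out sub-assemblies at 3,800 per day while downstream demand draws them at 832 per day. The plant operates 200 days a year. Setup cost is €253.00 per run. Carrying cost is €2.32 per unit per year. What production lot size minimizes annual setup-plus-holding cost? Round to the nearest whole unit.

Q* ≈ 6,817 sub-assemblies

Annual demand D = 832 × 200 = 166,400.
Production build-up factor (1 − d/p) = 1 − 832/3,800 = 0.7811.
Q* = √(2DS / (H(1 − d/p))) = √(2 × 166,400 × 253 / (2.32 × 0.7811)).
= √(84,198,400 / 1.812) ≈ 6816.599.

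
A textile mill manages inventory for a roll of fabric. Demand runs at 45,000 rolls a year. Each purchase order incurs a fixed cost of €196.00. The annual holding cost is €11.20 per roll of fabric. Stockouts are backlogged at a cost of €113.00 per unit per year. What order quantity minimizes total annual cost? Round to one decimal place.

Q* ≈ 1,315.7 rolls

With planned backorders, Q* = √(2DS/H) · √((H+B)/B).
√(2DS/H) = √(2 × 45,000 × 196 / 11.2) = 1254.990.
√((H+B)/B) = √((11.2+113)/113) = 1.0484.
Q* ≈ 1315.715.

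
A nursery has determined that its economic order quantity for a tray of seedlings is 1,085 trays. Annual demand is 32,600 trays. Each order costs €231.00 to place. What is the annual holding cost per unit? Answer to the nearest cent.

Invert the EOQ relation Q*² = 2DS/H.
From Q* = √(2DS/H): H = 2DS / Q*² = 2 × 32,600 × 231 / 1,085² = 12.7938.

H ≈ €12.79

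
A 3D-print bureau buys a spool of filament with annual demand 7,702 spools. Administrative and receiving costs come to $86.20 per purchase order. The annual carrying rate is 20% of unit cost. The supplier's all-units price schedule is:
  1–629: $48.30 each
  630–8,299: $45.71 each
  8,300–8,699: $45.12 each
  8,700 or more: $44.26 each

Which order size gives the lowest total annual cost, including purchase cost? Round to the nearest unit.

Q* ≈ 630 spools

Holding cost per unit per year at price C is H = 0.20·C.
Evaluate total cost at each tier's feasible EOQ or, if the EOQ is below the tier, at the tier's minimum quantity.
EOQ at $48.30 = 370.8 (feasible in tier 1): TC = 7,702×$48.30 + (7,702/370.8)×86.2 + (370.8/2)×0.20×$48.30 = $375,588.05.
EOQ at $45.71 = 381.1 < 630, so use break Q=630: TC = 7,702×$45.71 + (7,702/630.0)×86.2 + (630.0/2)×0.20×$45.71 = $355,991.98.
EOQ at $45.12 = 383.6 < 8300, so use break Q=8300: TC = 7,702×$45.12 + (7,702/8300.0)×86.2 + (8300.0/2)×0.20×$45.12 = $385,043.83.
EOQ at $44.26 = 387.3 < 8700, so use break Q=8700: TC = 7,702×$44.26 + (7,702/8700.0)×86.2 + (8700.0/2)×0.20×$44.26 = $379,473.03.
Lowest total cost is $355,991.98 at Q = 630.0.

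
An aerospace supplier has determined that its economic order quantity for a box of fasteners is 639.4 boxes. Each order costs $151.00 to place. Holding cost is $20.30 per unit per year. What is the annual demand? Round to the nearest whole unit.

Squaring Q* = √(2DS/H) gives Q*² = 2DS/H.
From Q* = √(2DS/H): D = Q*²H / (2S) = 639.4² × 20.3 / (2 × 151) = 27481.116.

D ≈ 27,481 boxes per year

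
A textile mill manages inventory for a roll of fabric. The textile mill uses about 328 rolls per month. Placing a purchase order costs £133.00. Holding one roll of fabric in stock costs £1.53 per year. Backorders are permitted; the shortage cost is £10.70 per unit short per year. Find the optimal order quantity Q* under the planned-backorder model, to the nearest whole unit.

Annual demand D = 328 × 12 = 3,936.
With planned backorders, Q* = √(2DS/H) · √((H+B)/B).
√(2DS/H) = √(2 × 3,936 × 133 / 1.53) = 827.223.
√((H+B)/B) = √((1.53+10.7)/10.7) = 1.0691.
Q* ≈ 884.390.

Q* ≈ 884 rolls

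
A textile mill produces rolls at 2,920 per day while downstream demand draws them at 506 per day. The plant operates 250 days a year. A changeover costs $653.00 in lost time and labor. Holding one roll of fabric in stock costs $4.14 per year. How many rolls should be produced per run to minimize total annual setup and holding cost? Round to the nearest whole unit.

Q* ≈ 6,948 rolls

Annual demand D = 506 × 250 = 126,500.
Production build-up factor (1 − d/p) = 1 − 506/2,920 = 0.8267.
Q* = √(2DS / (H(1 − d/p))) = √(2 × 126,500 × 653 / (4.14 × 0.8267)).
= √(165,209,000 / 3.4226) ≈ 6947.675.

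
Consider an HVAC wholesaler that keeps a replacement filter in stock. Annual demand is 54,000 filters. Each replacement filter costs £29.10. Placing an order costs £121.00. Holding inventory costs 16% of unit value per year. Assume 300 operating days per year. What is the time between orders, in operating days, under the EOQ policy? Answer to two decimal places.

T ≈ 9.31 days

Holding cost H = 0.16 × £29.10 = £4.6560 per unit per year.
EOQ = √(2DS/H) = √(2 × 54,000 × 121 / 4.656) ≈ 1675.32.
Cycle time = Q*/D × 300 = 1675.32 / 54,000 × 300 ≈ 9.307 days.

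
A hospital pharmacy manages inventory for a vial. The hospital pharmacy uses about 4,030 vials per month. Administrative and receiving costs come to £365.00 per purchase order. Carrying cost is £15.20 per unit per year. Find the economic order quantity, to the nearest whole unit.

Annual demand D = 4,030 × 12 = 48,360.
EOQ = √(2DS / H) = √(2 × 48,360 × 365 / 15.2).
= √(35,302,800 / 15.2) = √2,322,552.6316 ≈ 1523.992.

Q* ≈ 1,524 vials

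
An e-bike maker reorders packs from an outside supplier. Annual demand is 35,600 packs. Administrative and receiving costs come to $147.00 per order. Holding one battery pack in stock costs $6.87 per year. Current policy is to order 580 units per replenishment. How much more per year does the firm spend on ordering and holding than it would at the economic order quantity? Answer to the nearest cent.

Extra cost ≈ $2,535.43 per year

EOQ = √(2DS/H) = √(2 × 35,600 × 147 / 6.87) ≈ 1234.30.
Cost at Q* = (D/Q*)S + (Q*/2)H = √(2DSH) ≈ $8,479.63.
Cost at Q = 580: (35,600/580)×147 + (580/2)×6.87 = $9,022.76 + $1,992.30 = $11,015.06.
Excess = $11,015.06 − $8,479.63 = $2,535.43.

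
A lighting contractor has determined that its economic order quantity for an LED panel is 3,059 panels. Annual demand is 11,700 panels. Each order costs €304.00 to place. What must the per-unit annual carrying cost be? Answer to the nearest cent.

H ≈ €0.76

The basic EOQ model gives Q* = √(2DS/H); rearrange for the unknown.
From Q* = √(2DS/H): H = 2DS / Q*² = 2 × 11,700 × 304 / 3,059² = 0.7602.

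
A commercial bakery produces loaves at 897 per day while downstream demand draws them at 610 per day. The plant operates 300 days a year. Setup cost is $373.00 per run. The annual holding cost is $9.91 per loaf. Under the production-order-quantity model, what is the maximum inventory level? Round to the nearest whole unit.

Annual demand D = 610 × 300 = 183,000.
Production build-up factor (1 − d/p) = 1 − 610/897 = 0.3200.
Q* = √(2DS / (H(1 − d/p))) = √(2 × 183,000 × 373 / (9.91 × 0.3200)).
= √(136,518,000 / 3.1708) ≈ 6561.655.
Maximum inventory = Q*(1 − d/p) = 6561.655 × 0.3200 ≈ 2099.437.

I_max ≈ 2,099 loaves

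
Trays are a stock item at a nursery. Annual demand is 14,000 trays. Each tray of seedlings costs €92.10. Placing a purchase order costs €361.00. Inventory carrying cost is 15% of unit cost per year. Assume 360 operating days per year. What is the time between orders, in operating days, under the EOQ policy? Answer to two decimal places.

Holding cost H = 0.15 × €92.10 = €13.8150 per unit per year.
EOQ = √(2DS/H) = √(2 × 14,000 × 361 / 13.815) ≈ 855.38.
Cycle time = Q*/D × 360 = 855.38 / 14,000 × 360 ≈ 21.995 days.

T ≈ 22.00 days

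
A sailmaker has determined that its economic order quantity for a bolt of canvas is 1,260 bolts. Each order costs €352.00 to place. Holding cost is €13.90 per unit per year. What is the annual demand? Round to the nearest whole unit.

D ≈ 31,346 bolts per year

Squaring Q* = √(2DS/H) gives Q*² = 2DS/H.
From Q* = √(2DS/H): D = Q*²H / (2S) = 1,260² × 13.9 / (2 × 352) = 31346.080.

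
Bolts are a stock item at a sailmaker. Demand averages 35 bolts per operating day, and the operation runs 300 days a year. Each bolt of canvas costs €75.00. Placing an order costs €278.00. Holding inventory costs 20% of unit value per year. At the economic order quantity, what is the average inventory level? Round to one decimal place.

Average inventory ≈ 311.9 bolts

Annual demand D = 35 × 300 = 10,500.
Holding cost H = 0.20 × €75.00 = €15.0000 per unit per year.
Q* = √(2DS/H) = √(2 × 10,500 × 278 / 15) ≈ 623.86.
Average inventory = Q*/2 ≈ 623.86 / 2 = 311.929.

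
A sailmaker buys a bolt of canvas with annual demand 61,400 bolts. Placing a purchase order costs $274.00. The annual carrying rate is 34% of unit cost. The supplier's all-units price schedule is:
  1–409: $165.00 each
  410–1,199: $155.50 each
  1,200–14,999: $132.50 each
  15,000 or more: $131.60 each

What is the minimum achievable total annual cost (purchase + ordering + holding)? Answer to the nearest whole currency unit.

TC* ≈ $8,176,550

Holding cost per unit per year at price C is H = 0.34·C.
For each price level, check whether its EOQ is feasible; otherwise the best quantity at that price is the breakpoint.
Tier 1 ($165.00): EOQ = 774.4 exceeds tier's upper bound 409, so this tier is dominated.
EOQ at $155.50 = 797.8 (feasible in tier 2): TC = 61,400×$155.50 + (61,400/797.8)×274 + (797.8/2)×0.34×$155.50 = $9,589,877.33.
EOQ at $132.50 = 864.2 < 1200, so use break Q=1200: TC = 61,400×$132.50 + (61,400/1200.0)×274 + (1200.0/2)×0.34×$132.50 = $8,176,549.67.
EOQ at $131.60 = 867.2 < 15000, so use break Q=15000: TC = 61,400×$131.60 + (61,400/15000.0)×274 + (15000.0/2)×0.34×$131.60 = $8,416,941.57.
Lowest total cost among the candidates is at Q = 1200.0.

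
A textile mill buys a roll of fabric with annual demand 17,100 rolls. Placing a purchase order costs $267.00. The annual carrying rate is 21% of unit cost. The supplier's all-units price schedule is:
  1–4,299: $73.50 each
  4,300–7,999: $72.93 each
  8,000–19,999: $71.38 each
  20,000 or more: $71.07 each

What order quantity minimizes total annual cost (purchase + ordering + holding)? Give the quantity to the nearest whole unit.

Holding cost per unit per year at price C is H = 0.21·C.
Evaluate total cost at each tier's feasible EOQ or, if the EOQ is below the tier, at the tier's minimum quantity.
EOQ at $73.50 = 769.2 (feasible in tier 1): TC = 17,100×$73.50 + (17,100/769.2)×267 + (769.2/2)×0.21×$73.50 = $1,268,721.95.
EOQ at $72.93 = 772.2 < 4300, so use break Q=4300: TC = 17,100×$72.93 + (17,100/4300.0)×267 + (4300.0/2)×0.21×$72.93 = $1,281,092.69.
EOQ at $71.38 = 780.5 < 8000, so use break Q=8000: TC = 17,100×$71.38 + (17,100/8000.0)×267 + (8000.0/2)×0.21×$71.38 = $1,281,127.91.
EOQ at $71.07 = 782.2 < 20000, so use break Q=20000: TC = 17,100×$71.07 + (17,100/20000.0)×267 + (20000.0/2)×0.21×$71.07 = $1,364,772.28.
Lowest total cost is $1,268,721.95 at Q = 769.2.

Q* ≈ 769 rolls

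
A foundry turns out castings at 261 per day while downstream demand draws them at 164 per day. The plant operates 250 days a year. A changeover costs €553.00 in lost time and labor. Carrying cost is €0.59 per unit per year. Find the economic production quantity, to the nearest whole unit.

Q* ≈ 14,381 castings

Annual demand D = 164 × 250 = 41,000.
Production build-up factor (1 − d/p) = 1 − 164/261 = 0.3716.
Q* = √(2DS / (H(1 − d/p))) = √(2 × 41,000 × 553 / (0.59 × 0.3716)).
= √(45,346,000 / 0.2193) ≈ 14380.629.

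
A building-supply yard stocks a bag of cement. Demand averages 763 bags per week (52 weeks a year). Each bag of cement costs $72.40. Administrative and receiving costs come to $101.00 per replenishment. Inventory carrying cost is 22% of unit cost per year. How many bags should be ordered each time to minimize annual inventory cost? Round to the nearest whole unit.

Annual demand D = 763 × 52 = 39,676.
Holding cost H = 0.22 × $72.40 = $15.9280 per unit per year.
EOQ = √(2DS / H) = √(2 × 39,676 × 101 / 15.928).
= √(8,014,552 / 15.928) = √503,173.782 ≈ 709.347.

Q* ≈ 709 bags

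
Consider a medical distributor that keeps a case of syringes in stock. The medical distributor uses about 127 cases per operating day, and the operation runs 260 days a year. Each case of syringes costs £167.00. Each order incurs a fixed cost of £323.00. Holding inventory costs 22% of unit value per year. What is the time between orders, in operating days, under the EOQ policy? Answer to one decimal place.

Annual demand D = 127 × 260 = 33,020.
Holding cost H = 0.22 × £167.00 = £36.7400 per unit per year.
Q* = √(2DS/H) = √(2 × 33,020 × 323 / 36.74) ≈ 761.97.
Cycle time = Q*/D × 260 = 761.97 / 33,020 × 260 ≈ 6.000 days.

T ≈ 6.0 days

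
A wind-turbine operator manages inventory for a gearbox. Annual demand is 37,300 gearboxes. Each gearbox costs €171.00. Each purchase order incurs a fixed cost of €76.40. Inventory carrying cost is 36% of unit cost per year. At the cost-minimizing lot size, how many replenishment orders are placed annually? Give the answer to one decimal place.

N ≈ 122.6 orders per year

Holding cost H = 0.36 × €171.00 = €61.5600 per unit per year.
Q* = √(2DS/H) = √(2 × 37,300 × 76.4 / 61.56) ≈ 304.28.
Orders per year = D / Q* = 37,300 / 304.28 ≈ 122.586.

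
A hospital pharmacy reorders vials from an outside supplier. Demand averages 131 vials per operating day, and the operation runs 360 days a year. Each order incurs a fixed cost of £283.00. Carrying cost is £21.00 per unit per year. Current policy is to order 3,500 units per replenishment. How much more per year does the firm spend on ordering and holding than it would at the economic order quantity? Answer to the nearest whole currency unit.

Annual demand D = 131 × 360 = 47,160.
EOQ = √(2DS/H) = √(2 × 47,160 × 283 / 21) ≈ 1127.42.
Cost at Q* = (D/Q*)S + (Q*/2)H = √(2DSH) ≈ £23,675.81.
Cost at Q = 3,500: (47,160/3,500)×283 + (3,500/2)×21 = £3,813.22 + £36,750.00 = £40,563.22.
Excess = £40,563.22 − £23,675.81 = £16,887.42.

Extra cost ≈ £16,887 per year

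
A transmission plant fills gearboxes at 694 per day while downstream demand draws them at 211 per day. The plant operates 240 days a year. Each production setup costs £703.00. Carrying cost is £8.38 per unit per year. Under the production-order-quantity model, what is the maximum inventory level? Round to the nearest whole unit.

I_max ≈ 2,432 gearboxes

Annual demand D = 211 × 240 = 50,640.
Production build-up factor (1 − d/p) = 1 − 211/694 = 0.6960.
Q* = √(2DS / (H(1 − d/p))) = √(2 × 50,640 × 703 / (8.38 × 0.6960)).
= √(71,199,840 / 5.8322) ≈ 3494.006.
Maximum inventory = Q*(1 − d/p) = 3494.006 × 0.6960 ≈ 2431.707.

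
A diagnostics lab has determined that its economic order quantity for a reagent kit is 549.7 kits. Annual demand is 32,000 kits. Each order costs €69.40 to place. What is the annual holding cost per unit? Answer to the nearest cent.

H ≈ €14.70

Squaring Q* = √(2DS/H) gives Q*² = 2DS/H.
From Q* = √(2DS/H): H = 2DS / Q*² = 2 × 32,000 × 69.4 / 549.7² = 14.6990.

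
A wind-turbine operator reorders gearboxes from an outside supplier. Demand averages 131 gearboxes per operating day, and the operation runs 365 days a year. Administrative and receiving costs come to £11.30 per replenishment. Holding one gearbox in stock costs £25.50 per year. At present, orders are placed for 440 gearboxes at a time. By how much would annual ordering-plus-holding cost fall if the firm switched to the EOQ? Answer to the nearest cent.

Extra cost ≈ £1,588.62 per year

Annual demand D = 131 × 365 = 47,815.
EOQ = √(2DS/H) = √(2 × 47,815 × 11.3 / 25.5) ≈ 205.86.
Cost at Q* = (D/Q*)S + (Q*/2)H = √(2DSH) ≈ £5,249.36.
Cost at Q = 440: (47,815/440)×11.3 + (440/2)×25.5 = £1,227.98 + £5,610.00 = £6,837.98.
Excess = £6,837.98 − £5,249.36 = £1,588.62.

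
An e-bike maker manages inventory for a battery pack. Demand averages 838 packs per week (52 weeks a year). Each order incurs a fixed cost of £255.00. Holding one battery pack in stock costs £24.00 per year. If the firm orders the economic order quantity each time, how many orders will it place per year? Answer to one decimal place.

N ≈ 45.3 orders per year

Annual demand D = 838 × 52 = 43,576.
EOQ = √(2DS/H) = √(2 × 43,576 × 255 / 24) ≈ 962.28.
Orders per year = D / Q* = 43,576 / 962.28 ≈ 45.284.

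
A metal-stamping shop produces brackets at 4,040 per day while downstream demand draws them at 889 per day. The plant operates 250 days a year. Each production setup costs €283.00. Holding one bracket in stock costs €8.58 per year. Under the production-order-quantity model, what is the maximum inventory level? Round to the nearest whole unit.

Annual demand D = 889 × 250 = 222,250.
Production build-up factor (1 − d/p) = 1 − 889/4,040 = 0.7800.
Q* = √(2DS / (H(1 − d/p))) = √(2 × 222,250 × 283 / (8.58 × 0.7800)).
= √(125,793,500 / 6.692) ≈ 4335.627.
Maximum inventory = Q*(1 − d/p) = 4335.627 × 0.7800 ≈ 3381.575.

I_max ≈ 3,382 brackets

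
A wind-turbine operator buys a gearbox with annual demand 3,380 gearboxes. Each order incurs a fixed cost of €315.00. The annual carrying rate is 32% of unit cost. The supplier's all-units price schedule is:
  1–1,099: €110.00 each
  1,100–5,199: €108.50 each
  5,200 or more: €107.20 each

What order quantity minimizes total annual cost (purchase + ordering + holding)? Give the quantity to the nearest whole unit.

Holding cost per unit per year at price C is H = 0.32·C.
Evaluate total cost at each tier's feasible EOQ or, if the EOQ is below the tier, at the tier's minimum quantity.
EOQ at €110.00 = 246.0 (feasible in tier 1): TC = 3,380×€110.00 + (3,380/246.0)×315 + (246.0/2)×0.32×€110.00 = €380,457.65.
EOQ at €108.50 = 247.7 < 1100, so use break Q=1100: TC = 3,380×€108.50 + (3,380/1100.0)×315 + (1100.0/2)×0.32×€108.50 = €386,793.91.
EOQ at €107.20 = 249.1 < 5200, so use break Q=5200: TC = 3,380×€107.20 + (3,380/5200.0)×315 + (5200.0/2)×0.32×€107.20 = €451,731.15.
Lowest total cost is €380,457.65 at Q = 246.0.

Q* ≈ 246 gearboxes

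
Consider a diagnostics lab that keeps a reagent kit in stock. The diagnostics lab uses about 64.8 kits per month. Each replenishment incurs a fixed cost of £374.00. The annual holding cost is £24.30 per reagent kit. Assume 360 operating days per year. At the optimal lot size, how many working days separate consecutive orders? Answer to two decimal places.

Annual demand D = 64.8 × 12 = 777.6.
Q* = √(2DS/H) = √(2 × 777.6 × 374 / 24.3) ≈ 154.71.
Cycle time = Q*/D × 360 = 154.71 / 777.6 × 360 ≈ 71.626 days.

T ≈ 71.63 days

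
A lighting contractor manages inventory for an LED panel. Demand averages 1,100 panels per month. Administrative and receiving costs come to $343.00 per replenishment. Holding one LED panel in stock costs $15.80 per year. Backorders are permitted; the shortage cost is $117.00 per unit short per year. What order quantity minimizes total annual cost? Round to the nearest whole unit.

Annual demand D = 1,100 × 12 = 13,200.
With planned backorders, Q* = √(2DS/H) · √((H+B)/B).
√(2DS/H) = √(2 × 13,200 × 343 / 15.8) = 757.043.
√((H+B)/B) = √((15.8+117)/117) = 1.0654.
Q* ≈ 806.541.

Q* ≈ 807 panels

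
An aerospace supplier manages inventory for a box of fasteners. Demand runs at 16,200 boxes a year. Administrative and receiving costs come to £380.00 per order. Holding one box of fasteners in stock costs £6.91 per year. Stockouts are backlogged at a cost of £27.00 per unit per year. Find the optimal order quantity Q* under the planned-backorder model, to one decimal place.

Q* ≈ 1,495.9 boxes

With planned backorders, Q* = √(2DS/H) · √((H+B)/B).
√(2DS/H) = √(2 × 16,200 × 380 / 6.91) = 1334.828.
√((H+B)/B) = √((6.91+27)/27) = 1.1207.
Q* ≈ 1495.916.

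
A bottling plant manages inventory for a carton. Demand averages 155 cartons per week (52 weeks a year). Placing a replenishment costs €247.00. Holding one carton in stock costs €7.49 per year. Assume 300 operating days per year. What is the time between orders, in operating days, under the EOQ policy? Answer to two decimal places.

Annual demand D = 155 × 52 = 8,060.
EOQ = √(2DS/H) = √(2 × 8,060 × 247 / 7.49) ≈ 729.11.
Cycle time = Q*/D × 300 = 729.11 / 8,060 × 300 ≈ 27.138 days.

T ≈ 27.14 days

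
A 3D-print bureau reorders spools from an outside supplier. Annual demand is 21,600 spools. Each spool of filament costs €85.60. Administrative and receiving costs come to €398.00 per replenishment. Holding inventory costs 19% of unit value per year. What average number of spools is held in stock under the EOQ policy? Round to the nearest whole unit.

Average inventory ≈ 514 spools

Holding cost H = 0.19 × €85.60 = €16.2640 per unit per year.
The optimal lot size = √(2DS/H) = √(2 × 21,600 × 398 / 16.264) ≈ 1028.18.
Average inventory = Q*/2 ≈ 1028.18 / 2 = 514.091.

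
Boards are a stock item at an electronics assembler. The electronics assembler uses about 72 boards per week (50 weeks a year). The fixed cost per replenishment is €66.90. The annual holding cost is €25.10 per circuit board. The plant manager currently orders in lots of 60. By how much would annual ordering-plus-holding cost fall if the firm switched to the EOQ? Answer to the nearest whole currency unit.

Extra cost ≈ €1,290 per year

Annual demand D = 72 × 50 = 3,600.
EOQ = √(2DS/H) = √(2 × 3,600 × 66.9 / 25.1) ≈ 138.53.
Cost at Q* = (D/Q*)S + (Q*/2)H = √(2DSH) ≈ €3,477.09.
Cost at Q = 60: (3,600/60)×66.9 + (60/2)×25.1 = €4,014.00 + €753.00 = €4,767.00.
Excess = €4,767.00 − €3,477.09 = €1,289.91.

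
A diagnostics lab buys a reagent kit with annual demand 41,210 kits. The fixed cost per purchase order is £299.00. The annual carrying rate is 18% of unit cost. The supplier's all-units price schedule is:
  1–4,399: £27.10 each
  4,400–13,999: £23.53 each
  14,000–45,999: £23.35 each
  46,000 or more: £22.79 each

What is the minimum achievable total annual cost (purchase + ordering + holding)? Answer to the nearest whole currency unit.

TC* ≈ £981,790

Holding cost per unit per year at price C is H = 0.18·C.
Evaluate total cost at each tier's feasible EOQ or, if the EOQ is below the tier, at the tier's minimum quantity.
EOQ at £27.10 = 2247.7 (feasible in tier 1): TC = 41,210×£27.10 + (41,210/2247.7)×299 + (2247.7/2)×0.18×£27.10 = £1,127,755.10.
EOQ at £23.53 = 2412.2 < 4400, so use break Q=4400: TC = 41,210×£23.53 + (41,210/4400.0)×299 + (4400.0/2)×0.18×£23.53 = £981,789.59.
EOQ at £23.35 = 2421.4 < 14000, so use break Q=14000: TC = 41,210×£23.35 + (41,210/14000.0)×299 + (14000.0/2)×0.18×£23.35 = £992,554.63.
EOQ at £22.79 = 2451.0 < 46000, so use break Q=46000: TC = 41,210×£22.79 + (41,210/46000.0)×299 + (46000.0/2)×0.18×£22.79 = £1,033,794.36.
Lowest total cost among the candidates is at Q = 4400.0.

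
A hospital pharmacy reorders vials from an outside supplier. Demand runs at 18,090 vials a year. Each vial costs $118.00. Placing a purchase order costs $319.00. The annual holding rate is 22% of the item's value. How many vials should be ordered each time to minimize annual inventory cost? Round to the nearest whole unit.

Q* ≈ 667 vials

Holding cost H = 0.22 × $118.00 = $25.9600 per unit per year.
EOQ = √(2DS / H) = √(2 × 18,090 × 319 / 25.96).
= √(11,541,420 / 25.96) = √444,584.7458 ≈ 666.772.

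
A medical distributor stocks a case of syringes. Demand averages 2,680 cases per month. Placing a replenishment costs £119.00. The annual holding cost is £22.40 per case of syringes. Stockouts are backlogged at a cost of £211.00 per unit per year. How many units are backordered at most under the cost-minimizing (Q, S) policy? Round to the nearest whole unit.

Annual demand D = 2,680 × 12 = 32,160.
With planned backorders, Q* = √(2DS/H) · √((H+B)/B).
√(2DS/H) = √(2 × 32,160 × 119 / 22.4) = 584.551.
√((H+B)/B) = √((22.4+211)/211) = 1.0517.
Q* ≈ 614.797.
S* = Q* · H/(H+B) = 614.797 × 22.4/233.4 ≈ 59.004.

S* ≈ 59 cases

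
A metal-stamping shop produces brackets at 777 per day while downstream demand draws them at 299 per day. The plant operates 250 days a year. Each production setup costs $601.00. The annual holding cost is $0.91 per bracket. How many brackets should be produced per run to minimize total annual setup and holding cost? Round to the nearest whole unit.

Annual demand D = 299 × 250 = 74,750.
Production build-up factor (1 − d/p) = 1 − 299/777 = 0.6152.
Q* = √(2DS / (H(1 − d/p))) = √(2 × 74,750 × 601 / (0.91 × 0.6152)).
= √(89,849,500 / 0.5598) ≈ 12668.748.

Q* ≈ 12,669 brackets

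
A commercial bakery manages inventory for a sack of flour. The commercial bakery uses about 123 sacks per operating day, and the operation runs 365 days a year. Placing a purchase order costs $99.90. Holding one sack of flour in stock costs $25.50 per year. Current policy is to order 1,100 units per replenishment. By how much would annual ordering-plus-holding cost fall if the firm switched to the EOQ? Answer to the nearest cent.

Annual demand D = 123 × 365 = 44,895.
EOQ = √(2DS/H) = √(2 × 44,895 × 99.9 / 25.5) ≈ 593.10.
Cost at Q* = (D/Q*)S + (Q*/2)H = √(2DSH) ≈ $15,124.01.
Cost at Q = 1,100: (44,895/1,100)×99.9 + (1,100/2)×25.5 = $4,077.28 + $14,025.00 = $18,102.28.
Excess = $18,102.28 − $15,124.01 = $2,978.28.

Extra cost ≈ $2,978.28 per year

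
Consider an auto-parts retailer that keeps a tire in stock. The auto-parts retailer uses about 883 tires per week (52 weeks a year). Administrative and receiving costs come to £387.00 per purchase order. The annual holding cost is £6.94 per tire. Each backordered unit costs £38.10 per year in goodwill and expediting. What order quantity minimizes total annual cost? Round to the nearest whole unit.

Q* ≈ 2,460 tires

Annual demand D = 883 × 52 = 45,916.
With planned backorders, Q* = √(2DS/H) · √((H+B)/B).
√(2DS/H) = √(2 × 45,916 × 387 / 6.94) = 2262.939.
√((H+B)/B) = √((6.94+38.1)/38.1) = 1.0873.
Q* ≈ 2460.421.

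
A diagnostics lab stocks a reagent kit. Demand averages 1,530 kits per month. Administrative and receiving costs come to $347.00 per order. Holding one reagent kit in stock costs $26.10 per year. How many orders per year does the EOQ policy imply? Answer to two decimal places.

Annual demand D = 1,530 × 12 = 18,360.
Q* = √(2DS/H) = √(2 × 18,360 × 347 / 26.1) ≈ 698.71.
Orders per year = D / Q* = 18,360 / 698.71 ≈ 26.277.

N ≈ 26.28 orders per year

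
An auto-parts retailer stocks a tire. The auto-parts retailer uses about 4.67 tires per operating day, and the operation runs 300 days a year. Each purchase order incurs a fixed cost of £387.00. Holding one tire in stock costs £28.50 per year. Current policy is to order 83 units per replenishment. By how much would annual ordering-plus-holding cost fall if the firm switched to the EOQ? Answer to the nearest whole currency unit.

Extra cost ≈ £2,156 per year

Annual demand D = 4.67 × 300 = 1,401.
EOQ = √(2DS/H) = √(2 × 1,401 × 387 / 28.5) ≈ 195.06.
Cost at Q* = (D/Q*)S + (Q*/2)H = √(2DSH) ≈ £5,559.20.
Cost at Q = 83: (1,401/83)×387 + (83/2)×28.5 = £6,532.37 + £1,182.75 = £7,715.12.
Excess = £7,715.12 − £5,559.20 = £2,155.93.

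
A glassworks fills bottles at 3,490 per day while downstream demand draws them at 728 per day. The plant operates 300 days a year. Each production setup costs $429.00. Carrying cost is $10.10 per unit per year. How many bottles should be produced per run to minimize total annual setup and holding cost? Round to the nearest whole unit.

Q* ≈ 4,842 bottles

Annual demand D = 728 × 300 = 218,400.
Production build-up factor (1 − d/p) = 1 − 728/3,490 = 0.7914.
Q* = √(2DS / (H(1 − d/p))) = √(2 × 218,400 × 429 / (10.1 × 0.7914)).
= √(187,387,200 / 7.9932) ≈ 4841.837.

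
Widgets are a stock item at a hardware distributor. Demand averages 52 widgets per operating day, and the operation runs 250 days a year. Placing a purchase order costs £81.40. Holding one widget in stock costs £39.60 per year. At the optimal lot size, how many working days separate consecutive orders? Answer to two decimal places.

T ≈ 4.45 days

Annual demand D = 52 × 250 = 13,000.
Q* = √(2DS/H) = √(2 × 13,000 × 81.4 / 39.6) ≈ 231.18.
Cycle time = Q*/D × 250 = 231.18 / 13,000 × 250 ≈ 4.446 days.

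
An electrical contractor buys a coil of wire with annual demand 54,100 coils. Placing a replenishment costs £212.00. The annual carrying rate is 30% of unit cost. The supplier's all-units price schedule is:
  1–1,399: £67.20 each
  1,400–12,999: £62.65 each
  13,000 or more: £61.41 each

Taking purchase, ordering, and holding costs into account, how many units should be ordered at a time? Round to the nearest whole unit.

Q* ≈ 1,400 coils

Holding cost per unit per year at price C is H = 0.30·C.
Evaluate total cost at each tier's feasible EOQ or, if the EOQ is below the tier, at the tier's minimum quantity.
EOQ at £67.20 = 1066.7 (feasible in tier 1): TC = 54,100×£67.20 + (54,100/1066.7)×212 + (1066.7/2)×0.30×£67.20 = £3,657,024.37.
EOQ at £62.65 = 1104.7 < 1400, so use break Q=1400: TC = 54,100×£62.65 + (54,100/1400.0)×212 + (1400.0/2)×0.30×£62.65 = £3,410,713.79.
EOQ at £61.41 = 1115.8 < 13000, so use break Q=13000: TC = 54,100×£61.41 + (54,100/13000.0)×212 + (13000.0/2)×0.30×£61.41 = £3,442,912.75.
Lowest total cost is £3,410,713.79 at Q = 1400.0.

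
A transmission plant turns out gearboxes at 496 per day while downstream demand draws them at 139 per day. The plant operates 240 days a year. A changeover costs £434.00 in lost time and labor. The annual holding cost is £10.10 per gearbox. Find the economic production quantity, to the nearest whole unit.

Q* ≈ 1,996 gearboxes

Annual demand D = 139 × 240 = 33,360.
Production build-up factor (1 − d/p) = 1 − 139/496 = 0.7198.
Q* = √(2DS / (H(1 − d/p))) = √(2 × 33,360 × 434 / (10.1 × 0.7198)).
= √(28,956,480 / 7.2696) ≈ 1995.809.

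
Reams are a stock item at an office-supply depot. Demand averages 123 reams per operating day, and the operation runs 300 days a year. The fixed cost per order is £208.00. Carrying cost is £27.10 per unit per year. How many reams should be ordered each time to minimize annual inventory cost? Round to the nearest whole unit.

Q* ≈ 753 reams

Annual demand D = 123 × 300 = 36,900.
EOQ = √(2DS / H) = √(2 × 36,900 × 208 / 27.1).
= √(15,350,400 / 27.1) = √566,435.4244 ≈ 752.619.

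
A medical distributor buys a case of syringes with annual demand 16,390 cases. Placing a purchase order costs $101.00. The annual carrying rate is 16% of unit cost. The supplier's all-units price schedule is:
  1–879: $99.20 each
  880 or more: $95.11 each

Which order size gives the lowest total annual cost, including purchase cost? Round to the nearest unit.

Q* ≈ 880 cases

Holding cost per unit per year at price C is H = 0.16·C.
For each price level, check whether its EOQ is feasible; otherwise the best quantity at that price is the breakpoint.
EOQ at $99.20 = 456.7 (feasible in tier 1): TC = 16,390×$99.20 + (16,390/456.7)×101 + (456.7/2)×0.16×$99.20 = $1,633,137.05.
EOQ at $95.11 = 466.4 < 880, so use break Q=880: TC = 16,390×$95.11 + (16,390/880.0)×101 + (880.0/2)×0.16×$95.11 = $1,567,429.77.
Lowest total cost is $1,567,429.77 at Q = 880.0.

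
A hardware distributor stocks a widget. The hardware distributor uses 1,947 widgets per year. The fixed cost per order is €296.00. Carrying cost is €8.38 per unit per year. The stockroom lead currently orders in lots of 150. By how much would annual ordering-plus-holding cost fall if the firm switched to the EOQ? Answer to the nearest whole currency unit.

EOQ = √(2DS/H) = √(2 × 1,947 × 296 / 8.38) ≈ 370.87.
Cost at Q* = (D/Q*)S + (Q*/2)H = √(2DSH) ≈ €3,107.89.
Cost at Q = 150: (1,947/150)×296 + (150/2)×8.38 = €3,842.08 + €628.50 = €4,470.58.
Excess = €4,470.58 − €3,107.89 = €1,362.69.

Extra cost ≈ €1,363 per year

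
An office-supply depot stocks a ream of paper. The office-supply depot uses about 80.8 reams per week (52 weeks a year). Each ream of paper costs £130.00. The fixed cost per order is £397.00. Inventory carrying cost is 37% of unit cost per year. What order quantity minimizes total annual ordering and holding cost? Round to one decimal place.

Q* ≈ 263.4 reams

Annual demand D = 80.8 × 52 = 4,201.6.
Holding cost H = 0.37 × £130.00 = £48.1000 per unit per year.
EOQ = √(2DS / H) = √(2 × 4,201.6 × 397 / 48.1).
= √(3,336,070.4 / 48.1) = √69,356.973 ≈ 263.357.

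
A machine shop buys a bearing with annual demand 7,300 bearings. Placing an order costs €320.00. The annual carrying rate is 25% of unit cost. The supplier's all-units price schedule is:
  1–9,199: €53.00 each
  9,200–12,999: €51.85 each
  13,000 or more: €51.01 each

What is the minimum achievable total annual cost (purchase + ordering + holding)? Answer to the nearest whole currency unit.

TC* ≈ €394,768

Holding cost per unit per year at price C is H = 0.25·C.
For each price level, check whether its EOQ is feasible; otherwise the best quantity at that price is the breakpoint.
EOQ at €53.00 = 593.8 (feasible in tier 1): TC = 7,300×€53.00 + (7,300/593.8)×320 + (593.8/2)×0.25×€53.00 = €394,767.91.
EOQ at €51.85 = 600.4 < 9200, so use break Q=9200: TC = 7,300×€51.85 + (7,300/9200.0)×320 + (9200.0/2)×0.25×€51.85 = €438,386.41.
EOQ at €51.01 = 605.3 < 13000, so use break Q=13000: TC = 7,300×€51.01 + (7,300/13000.0)×320 + (13000.0/2)×0.25×€51.01 = €455,443.94.
Lowest total cost among the candidates is at Q = 593.8.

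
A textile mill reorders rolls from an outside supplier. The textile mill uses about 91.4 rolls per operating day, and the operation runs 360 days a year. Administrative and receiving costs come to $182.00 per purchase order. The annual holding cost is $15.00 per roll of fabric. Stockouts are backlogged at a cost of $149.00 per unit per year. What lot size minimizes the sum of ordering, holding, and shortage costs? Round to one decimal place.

Q* ≈ 937.5 rolls

Annual demand D = 91.4 × 360 = 32,904.
With planned backorders, Q* = √(2DS/H) · √((H+B)/B).
√(2DS/H) = √(2 × 32,904 × 182 / 15) = 893.572.
√((H+B)/B) = √((15+149)/149) = 1.0491.
Q* ≈ 937.472.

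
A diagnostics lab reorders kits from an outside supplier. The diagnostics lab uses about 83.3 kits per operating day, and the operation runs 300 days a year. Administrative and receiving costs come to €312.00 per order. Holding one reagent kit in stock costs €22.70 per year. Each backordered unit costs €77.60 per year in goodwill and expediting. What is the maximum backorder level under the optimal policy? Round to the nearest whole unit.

S* ≈ 213 kits

Annual demand D = 83.3 × 300 = 24,990.
With planned backorders, Q* = √(2DS/H) · √((H+B)/B).
√(2DS/H) = √(2 × 24,990 × 312 / 22.7) = 828.824.
√((H+B)/B) = √((22.7+77.6)/77.6) = 1.1369.
Q* ≈ 942.285.
S* = Q* · H/(H+B) = 942.285 × 22.7/100.3 ≈ 213.259.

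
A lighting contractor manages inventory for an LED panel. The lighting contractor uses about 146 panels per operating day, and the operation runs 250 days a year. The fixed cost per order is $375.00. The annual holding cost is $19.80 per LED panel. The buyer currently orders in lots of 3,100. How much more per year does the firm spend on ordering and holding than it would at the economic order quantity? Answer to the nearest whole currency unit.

Extra cost ≈ $11,824 per year

Annual demand D = 146 × 250 = 36,500.
EOQ = √(2DS/H) = √(2 × 36,500 × 375 / 19.8) ≈ 1175.83.
Cost at Q* = (D/Q*)S + (Q*/2)H = √(2DSH) ≈ $23,281.43.
Cost at Q = 3,100: (36,500/3,100)×375 + (3,100/2)×19.8 = $4,415.32 + $30,690.00 = $35,105.32.
Excess = $35,105.32 − $23,281.43 = $11,823.89.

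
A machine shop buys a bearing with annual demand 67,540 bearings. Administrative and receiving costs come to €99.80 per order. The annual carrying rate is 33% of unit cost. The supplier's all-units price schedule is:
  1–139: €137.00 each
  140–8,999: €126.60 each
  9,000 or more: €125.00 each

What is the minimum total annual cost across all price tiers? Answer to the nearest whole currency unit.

Holding cost per unit per year at price C is H = 0.33·C.
Evaluate total cost at each tier's feasible EOQ or, if the EOQ is below the tier, at the tier's minimum quantity.
Tier 1 (€137.00): EOQ = 546.1 exceeds tier's upper bound 139, so this tier is dominated.
EOQ at €126.60 = 568.1 (feasible in tier 2): TC = 67,540×€126.60 + (67,540/568.1)×99.8 + (568.1/2)×0.33×€126.60 = €8,574,296.02.
EOQ at €125.00 = 571.7 < 9000, so use break Q=9000: TC = 67,540×€125.00 + (67,540/9000.0)×99.8 + (9000.0/2)×0.33×€125.00 = €8,628,873.94.
Lowest total cost among the candidates is at Q = 568.1.

TC* ≈ €8,574,296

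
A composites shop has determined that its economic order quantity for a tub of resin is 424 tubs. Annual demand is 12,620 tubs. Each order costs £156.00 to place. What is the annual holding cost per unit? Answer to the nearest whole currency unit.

H ≈ £22

Invert the EOQ relation Q*² = 2DS/H.
From Q* = √(2DS/H): H = 2DS / Q*² = 2 × 12,620 × 156 / 424² = 21.9019.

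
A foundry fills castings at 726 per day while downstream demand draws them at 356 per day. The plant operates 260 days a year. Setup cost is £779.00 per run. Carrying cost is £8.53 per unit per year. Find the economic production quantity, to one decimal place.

Q* ≈ 5,759.5 castings

Annual demand D = 356 × 260 = 92,560.
Production build-up factor (1 − d/p) = 1 − 356/726 = 0.5096.
Q* = √(2DS / (H(1 − d/p))) = √(2 × 92,560 × 779 / (8.53 × 0.5096)).
= √(144,208,480 / 4.3472) ≈ 5759.547.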